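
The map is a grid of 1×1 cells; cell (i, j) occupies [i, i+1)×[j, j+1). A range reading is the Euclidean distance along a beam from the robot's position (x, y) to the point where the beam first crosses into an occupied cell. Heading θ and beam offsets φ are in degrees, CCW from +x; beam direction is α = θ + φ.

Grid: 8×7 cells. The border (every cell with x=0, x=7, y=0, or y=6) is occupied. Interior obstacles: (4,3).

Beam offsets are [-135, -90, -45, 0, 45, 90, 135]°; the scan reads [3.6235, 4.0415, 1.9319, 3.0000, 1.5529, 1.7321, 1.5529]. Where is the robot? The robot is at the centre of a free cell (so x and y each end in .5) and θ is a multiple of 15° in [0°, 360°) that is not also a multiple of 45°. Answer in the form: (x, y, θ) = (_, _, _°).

(x, y, θ) = (2.5, 4.5, 30°)

Candidates: 29 free-cell centres × 16 headings = 464 poses. Raycast each; keep the one whose scan matches to 4 dp.
  (2.5, 5.5, 120°): beam 1 = 4.6587 ≠ 3.6235 ✗
  (6.5, 5.5, 75°): beam 1 = 1.0000 ≠ 3.6235 ✗
  (4.5, 5.5, 105°): beam 1 = 2.8868 ≠ 3.6235 ✗
  …
  (2.5, 4.5, 30°): r_1=3.6235, r_2=4.0415, r_3=1.9319, r_4=3.0000, r_5=1.5529, r_6=1.7321, r_7=1.5529 — all match ✓
No second candidate reproduces the full scan.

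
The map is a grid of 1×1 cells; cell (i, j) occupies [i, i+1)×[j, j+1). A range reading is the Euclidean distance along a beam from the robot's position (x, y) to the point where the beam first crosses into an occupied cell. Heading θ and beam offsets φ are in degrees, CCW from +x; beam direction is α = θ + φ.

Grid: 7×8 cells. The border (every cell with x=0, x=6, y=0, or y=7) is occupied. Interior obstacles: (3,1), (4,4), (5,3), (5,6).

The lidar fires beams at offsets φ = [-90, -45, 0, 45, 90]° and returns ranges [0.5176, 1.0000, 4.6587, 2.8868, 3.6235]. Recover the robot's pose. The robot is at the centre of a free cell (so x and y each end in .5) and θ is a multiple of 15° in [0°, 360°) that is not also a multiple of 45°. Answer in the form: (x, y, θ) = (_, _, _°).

Candidates: 26 free-cell centres × 16 headings = 416 poses. Raycast each; keep the one whose scan matches to 4 dp.
  (2.5, 2.5, 195°): beam 1 = 4.6587 ≠ 0.5176 ✗
  (2.5, 4.5, 150°): beam 1 = 2.8868 ≠ 0.5176 ✗
  (2.5, 3.5, 60°): beam 1 = 4.0415 ≠ 0.5176 ✗
  (2.5, 5.5, 195°): beam 1 = 1.5529 ≠ 0.5176 ✗
  …
  (1.5, 5.5, 285°): r_1=0.5176, r_2=1.0000, r_3=4.6587, r_4=2.8868, r_5=3.6235 — all match ✓
Only this pose fits every beam.

(x, y, θ) = (1.5, 5.5, 285°)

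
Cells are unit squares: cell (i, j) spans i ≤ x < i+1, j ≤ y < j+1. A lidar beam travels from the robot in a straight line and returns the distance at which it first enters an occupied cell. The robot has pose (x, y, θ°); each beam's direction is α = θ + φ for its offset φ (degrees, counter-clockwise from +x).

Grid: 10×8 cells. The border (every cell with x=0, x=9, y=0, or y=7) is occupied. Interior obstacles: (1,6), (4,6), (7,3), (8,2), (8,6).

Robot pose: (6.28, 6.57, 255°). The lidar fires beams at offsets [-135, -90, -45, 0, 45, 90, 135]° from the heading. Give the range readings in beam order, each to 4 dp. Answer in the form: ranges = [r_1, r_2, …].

beam 1: φ=-135°, α=120°
  d=(-0.5000,0.8660)  start (6,6)  tX=0.5600 tY=0.4965  stride 1/|dx|=2.0000 1/|dy|=1.1547
    cross y-line → (6,7), t=0.4965 (wall)
  → r_1 = 0.4965
beam 2: φ=-90°, α=165°
  d=(-0.9659,0.2588)  start (6,6)  tX=0.2899 tY=1.6614  stride 1/|dx|=1.0353 1/|dy|=3.8637
    cross x-line → (5,6), t=0.2899
    cross x-line → (4,6), t=1.3252 (wall)
  → r_2 = 1.3252
beam 3: φ=-45°, α=210°
  d=(-0.8660,-0.5000)  start (6,6)  tX=0.3233 tY=1.1400  stride 1/|dx|=1.1547 1/|dy|=2.0000
    cross x-line → (5,6), t=0.3233
    cross y-line → (5,5), t=1.1400
    cross x-line → (4,5), t=1.4780
    cross x-line → (3,5), t=2.6327
    cross y-line → (3,4), t=3.1400
    cross x-line → (2,4), t=3.7874
    cross x-line → (1,4), t=4.9421
    cross y-line → (1,3), t=5.1400
    cross x-line → (0,3), t=6.0968 (wall)
  → r_3 = 6.0968
beam 4: φ=0°, α=255°
  d=(-0.2588,-0.9659)  start (6,6)  tX=1.0818 tY=0.5901  stride 1/|dx|=3.8637 1/|dy|=1.0353
    cross y-line → (6,5), t=0.5901
    cross x-line → (5,5), t=1.0818
    cross y-line → (5,4), t=1.6254
    cross y-line → (5,3), t=2.6607
    cross y-line → (5,2), t=3.6959
    cross y-line → (5,1), t=4.7312
    cross x-line → (4,1), t=4.9455
    cross y-line → (4,0), t=5.7665 (wall)
  → r_4 = 5.7665
beam 5: φ=45°, α=300°
  d=(0.5000,-0.8660)  start (6,6)  tX=1.4400 tY=0.6582  stride 1/|dx|=2.0000 1/|dy|=1.1547
    cross y-line → (6,5), t=0.6582
    cross x-line → (7,5), t=1.4400
    cross y-line → (7,4), t=1.8129
    cross y-line → (7,3), t=2.9676 (wall)
  → r_5 = 2.9676
beam 6: φ=90°, α=345°
  d=(0.9659,-0.2588)  start (6,6)  tX=0.7454 tY=2.2023  stride 1/|dx|=1.0353 1/|dy|=3.8637
    cross x-line → (7,6), t=0.7454
    cross x-line → (8,6), t=1.7807 (wall)
  → r_6 = 1.7807
beam 7: φ=135°, α=30°
  d=(0.8660,0.5000)  start (6,6)  tX=0.8314 tY=0.8600  stride 1/|dx|=1.1547 1/|dy|=2.0000
    cross x-line → (7,6), t=0.8314
    cross y-line → (7,7), t=0.8600 (wall)
  → r_7 = 0.8600

ranges = [0.4965, 1.3252, 6.0968, 5.7665, 2.9676, 1.7807, 0.8600]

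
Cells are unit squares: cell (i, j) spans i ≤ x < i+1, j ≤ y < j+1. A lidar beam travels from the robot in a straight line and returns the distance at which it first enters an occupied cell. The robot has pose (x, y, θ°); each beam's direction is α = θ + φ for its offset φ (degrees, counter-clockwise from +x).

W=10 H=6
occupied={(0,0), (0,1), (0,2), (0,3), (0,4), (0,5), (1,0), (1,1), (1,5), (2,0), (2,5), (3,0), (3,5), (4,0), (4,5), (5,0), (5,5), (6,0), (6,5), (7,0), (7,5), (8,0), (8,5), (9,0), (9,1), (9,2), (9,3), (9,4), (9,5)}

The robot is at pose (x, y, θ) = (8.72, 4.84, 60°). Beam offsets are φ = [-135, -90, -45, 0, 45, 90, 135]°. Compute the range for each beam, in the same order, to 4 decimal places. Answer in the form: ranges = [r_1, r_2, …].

ranges = [1.0818, 0.3233, 0.2899, 0.1848, 0.1656, 0.3200, 7.9923]

beam 1: φ=-135°, α=285°
  direction (0.2588, -0.9659); cell (8,4); t to first gridline: x 1.0818, y 0.8696 (then +3.8637 / +1.0353)
    (8,3) via y @ 0.8696
    (9,3) via x @ 1.0818  # hit
  → r_1 = 1.0818
beam 2: φ=-90°, α=330°
  direction (0.8660, -0.5000); cell (8,4); t to first gridline: x 0.3233, y 1.6800 (then +1.1547 / +2.0000)
    (9,4) via x @ 0.3233  # hit
  → r_2 = 0.3233
beam 3: φ=-45°, α=15°
  direction (0.9659, 0.2588); cell (8,4); t to first gridline: x 0.2899, y 0.6182 (then +1.0353 / +3.8637)
    (9,4) via x @ 0.2899  # hit
  → r_3 = 0.2899
beam 4: φ=0°, α=60°
  direction (0.5000, 0.8660); cell (8,4); t to first gridline: x 0.5600, y 0.1848 (then +2.0000 / +1.1547)
    (8,5) via y @ 0.1848  # hit
  → r_4 = 0.1848
beam 5: φ=45°, α=105°
  direction (-0.2588, 0.9659); cell (8,4); t to first gridline: x 2.7819, y 0.1656 (then +3.8637 / +1.0353)
    (8,5) via y @ 0.1656  # hit
  → r_5 = 0.1656
beam 6: φ=90°, α=150°
  direction (-0.8660, 0.5000); cell (8,4); t to first gridline: x 0.8314, y 0.3200 (then +1.1547 / +2.0000)
    (8,5) via y @ 0.3200  # hit
  → r_6 = 0.3200
beam 7: φ=135°, α=195°
  direction (-0.9659, -0.2588); cell (8,4); t to first gridline: x 0.7454, y 3.2455 (then +1.0353 / +3.8637)
    (7,4) via x @ 0.7454
    (6,4) via x @ 1.7807
    (5,4) via x @ 2.8160
    (5,3) via y @ 3.2455
    (4,3) via x @ 3.8512
    (3,3) via x @ 4.8865
    (2,3) via x @ 5.9218
    (1,3) via x @ 6.9571
    (1,2) via y @ 7.1092
    (0,2) via x @ 7.9923  # hit
  → r_7 = 7.9923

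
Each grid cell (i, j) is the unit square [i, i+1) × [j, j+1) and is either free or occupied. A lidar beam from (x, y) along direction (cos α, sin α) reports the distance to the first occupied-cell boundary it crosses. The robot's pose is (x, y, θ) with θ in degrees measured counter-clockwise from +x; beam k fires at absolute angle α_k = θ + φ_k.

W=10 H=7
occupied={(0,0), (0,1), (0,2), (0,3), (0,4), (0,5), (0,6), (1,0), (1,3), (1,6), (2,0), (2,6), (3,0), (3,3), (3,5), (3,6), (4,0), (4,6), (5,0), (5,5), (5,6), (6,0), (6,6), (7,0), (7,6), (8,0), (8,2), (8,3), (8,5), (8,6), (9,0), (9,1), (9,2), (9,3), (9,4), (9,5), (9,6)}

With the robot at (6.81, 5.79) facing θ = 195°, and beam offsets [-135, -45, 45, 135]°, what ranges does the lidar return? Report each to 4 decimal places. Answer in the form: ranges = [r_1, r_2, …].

beam 1: φ=-135°, α=60°
  cosα=0.5000 sinα=0.8660 | (6,5) | tMaxX 0.3800 tMaxY 0.2425 | tΔX 2.0000 tΔY 1.1547
    t=0.2425 [y] (6,6) — stop
  → r_1 = 0.2425
beam 2: φ=-45°, α=150°
  cosα=-0.8660 sinα=0.5000 | (6,5) | tMaxX 0.9353 tMaxY 0.4200 | tΔX 1.1547 tΔY 2.0000
    t=0.4200 [y] (6,6) — stop
  → r_2 = 0.4200
beam 3: φ=45°, α=240°
  cosα=-0.5000 sinα=-0.8660 | (6,5) | tMaxX 1.6200 tMaxY 0.9122 | tΔX 2.0000 tΔY 1.1547
    t=0.9122 [y] (6,4)
    t=1.6200 [x] (5,4)
    t=2.0669 [y] (5,3)
    t=3.2216 [y] (5,2)
    t=3.6200 [x] (4,2)
    t=4.3763 [y] (4,1)
    t=5.5310 [y] (4,0) — stop
  → r_3 = 5.5310
beam 4: φ=135°, α=330°
  cosα=0.8660 sinα=-0.5000 | (6,5) | tMaxX 0.2194 tMaxY 1.5800 | tΔX 1.1547 tΔY 2.0000
    t=0.2194 [x] (7,5)
    t=1.3741 [x] (8,5) — stop
  → r_4 = 1.3741

ranges = [0.2425, 0.4200, 5.5310, 1.3741]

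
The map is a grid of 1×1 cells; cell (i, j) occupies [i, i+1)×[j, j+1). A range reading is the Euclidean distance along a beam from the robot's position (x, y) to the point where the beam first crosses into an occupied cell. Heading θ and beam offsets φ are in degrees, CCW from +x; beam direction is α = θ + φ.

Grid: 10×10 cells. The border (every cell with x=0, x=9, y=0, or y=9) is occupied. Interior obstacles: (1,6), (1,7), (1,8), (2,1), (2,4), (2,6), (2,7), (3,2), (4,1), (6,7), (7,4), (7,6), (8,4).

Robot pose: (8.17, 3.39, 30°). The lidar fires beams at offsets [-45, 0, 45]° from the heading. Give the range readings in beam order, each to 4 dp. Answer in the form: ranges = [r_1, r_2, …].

beam 1: φ=-45°, α=345°
  direction (0.9659, -0.2588); cell (8,3); t to first gridline: x 0.8593, y 1.5068 (then +1.0353 / +3.8637)
    (9,3) via x @ 0.8593  # hit
  → r_1 = 0.8593
beam 2: φ=0°, α=30°
  direction (0.8660, 0.5000); cell (8,3); t to first gridline: x 0.9584, y 1.2200 (then +1.1547 / +2.0000)
    (9,3) via x @ 0.9584  # hit
  → r_2 = 0.9584
beam 3: φ=45°, α=75°
  direction (0.2588, 0.9659); cell (8,3); t to first gridline: x 3.2069, y 0.6315 (then +3.8637 / +1.0353)
    (8,4) via y @ 0.6315  # hit
  → r_3 = 0.6315

ranges = [0.8593, 0.9584, 0.6315]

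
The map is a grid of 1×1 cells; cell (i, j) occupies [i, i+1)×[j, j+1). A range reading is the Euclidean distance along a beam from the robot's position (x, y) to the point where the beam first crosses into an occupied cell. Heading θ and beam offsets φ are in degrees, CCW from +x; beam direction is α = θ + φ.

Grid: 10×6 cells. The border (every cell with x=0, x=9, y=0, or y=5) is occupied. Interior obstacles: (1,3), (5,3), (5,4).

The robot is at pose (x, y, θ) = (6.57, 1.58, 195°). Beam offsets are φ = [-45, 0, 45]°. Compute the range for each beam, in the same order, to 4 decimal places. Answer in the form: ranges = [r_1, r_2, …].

ranges = [6.4317, 2.2409, 0.6697]

beam 1: φ=-45°, α=150°
  cosα=-0.8660 sinα=0.5000 | (6,1) | tMaxX 0.6582 tMaxY 0.8400 | tΔX 1.1547 tΔY 2.0000
    t=0.6582 [x] (5,1)
    t=0.8400 [y] (5,2)
    t=1.8129 [x] (4,2)
    t=2.8400 [y] (4,3)
    t=2.9676 [x] (3,3)
    t=4.1223 [x] (2,3)
    t=4.8400 [y] (2,4)
    t=5.2770 [x] (1,4)
    t=6.4317 [x] (0,4) — stop
  → r_1 = 6.4317
beam 2: φ=0°, α=195°
  cosα=-0.9659 sinα=-0.2588 | (6,1) | tMaxX 0.5901 tMaxY 2.2409 | tΔX 1.0353 tΔY 3.8637
    t=0.5901 [x] (5,1)
    t=1.6254 [x] (4,1)
    t=2.2409 [y] (4,0) — stop
  → r_2 = 2.2409
beam 3: φ=45°, α=240°
  cosα=-0.5000 sinα=-0.8660 | (6,1) | tMaxX 1.1400 tMaxY 0.6697 | tΔX 2.0000 tΔY 1.1547
    t=0.6697 [y] (6,0) — stop
  → r_3 = 0.6697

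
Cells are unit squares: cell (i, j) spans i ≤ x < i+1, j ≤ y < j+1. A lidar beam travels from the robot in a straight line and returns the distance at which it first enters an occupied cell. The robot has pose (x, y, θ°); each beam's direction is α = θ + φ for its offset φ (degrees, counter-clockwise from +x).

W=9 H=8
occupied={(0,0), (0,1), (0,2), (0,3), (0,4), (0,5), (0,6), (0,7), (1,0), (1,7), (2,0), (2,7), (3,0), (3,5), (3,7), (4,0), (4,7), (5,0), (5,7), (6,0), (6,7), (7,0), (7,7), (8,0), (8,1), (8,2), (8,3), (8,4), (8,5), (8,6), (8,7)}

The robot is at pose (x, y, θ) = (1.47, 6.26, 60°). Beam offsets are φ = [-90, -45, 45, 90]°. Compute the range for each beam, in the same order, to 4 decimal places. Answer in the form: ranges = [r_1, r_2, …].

beam 1: φ=-90°, α=330°
  d=(0.8660,-0.5000)  start (1,6)  tX=0.6120 tY=0.5200  stride 1/|dx|=1.1547 1/|dy|=2.0000
    cross y-line → (1,5), t=0.5200
    cross x-line → (2,5), t=0.6120
    cross x-line → (3,5), t=1.7667 (wall)
  → r_1 = 1.7667
beam 2: φ=-45°, α=15°
  d=(0.9659,0.2588)  start (1,6)  tX=0.5487 tY=2.8591  stride 1/|dx|=1.0353 1/|dy|=3.8637
    cross x-line → (2,6), t=0.5487
    cross x-line → (3,6), t=1.5840
    cross x-line → (4,6), t=2.6192
    cross y-line → (4,7), t=2.8591 (wall)
  → r_2 = 2.8591
beam 3: φ=45°, α=105°
  d=(-0.2588,0.9659)  start (1,6)  tX=1.8159 tY=0.7661  stride 1/|dx|=3.8637 1/|dy|=1.0353
    cross y-line → (1,7), t=0.7661 (wall)
  → r_3 = 0.7661
beam 4: φ=90°, α=150°
  d=(-0.8660,0.5000)  start (1,6)  tX=0.5427 tY=1.4800  stride 1/|dx|=1.1547 1/|dy|=2.0000
    cross x-line → (0,6), t=0.5427 (wall)
  → r_4 = 0.5427

ranges = [1.7667, 2.8591, 0.7661, 0.5427]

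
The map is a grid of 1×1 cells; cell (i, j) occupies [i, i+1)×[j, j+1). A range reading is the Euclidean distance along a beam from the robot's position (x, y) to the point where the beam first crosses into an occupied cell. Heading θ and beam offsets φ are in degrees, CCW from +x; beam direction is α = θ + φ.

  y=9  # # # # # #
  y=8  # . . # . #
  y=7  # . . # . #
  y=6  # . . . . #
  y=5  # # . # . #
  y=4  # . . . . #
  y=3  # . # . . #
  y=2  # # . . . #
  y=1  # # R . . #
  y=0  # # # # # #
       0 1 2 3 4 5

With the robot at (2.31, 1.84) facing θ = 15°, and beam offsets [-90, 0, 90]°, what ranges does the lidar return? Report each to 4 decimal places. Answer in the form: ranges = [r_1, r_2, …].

ranges = [0.8696, 2.7849, 1.1977]

beam 1: φ=-90°, α=285°
  d=(0.2588,-0.9659)  start (2,1)  tX=2.6660 tY=0.8696  stride 1/|dx|=3.8637 1/|dy|=1.0353
    cross y-line → (2,0), t=0.8696 (wall)
  → r_1 = 0.8696
beam 2: φ=0°, α=15°
  d=(0.9659,0.2588)  start (2,1)  tX=0.7143 tY=0.6182  stride 1/|dx|=1.0353 1/|dy|=3.8637
    cross y-line → (2,2), t=0.6182
    cross x-line → (3,2), t=0.7143
    cross x-line → (4,2), t=1.7496
    cross x-line → (5,2), t=2.7849 (wall)
  → r_2 = 2.7849
beam 3: φ=90°, α=105°
  d=(-0.2588,0.9659)  start (2,1)  tX=1.1977 tY=0.1656  stride 1/|dx|=3.8637 1/|dy|=1.0353
    cross y-line → (2,2), t=0.1656
    cross x-line → (1,2), t=1.1977 (wall)
  → r_3 = 1.1977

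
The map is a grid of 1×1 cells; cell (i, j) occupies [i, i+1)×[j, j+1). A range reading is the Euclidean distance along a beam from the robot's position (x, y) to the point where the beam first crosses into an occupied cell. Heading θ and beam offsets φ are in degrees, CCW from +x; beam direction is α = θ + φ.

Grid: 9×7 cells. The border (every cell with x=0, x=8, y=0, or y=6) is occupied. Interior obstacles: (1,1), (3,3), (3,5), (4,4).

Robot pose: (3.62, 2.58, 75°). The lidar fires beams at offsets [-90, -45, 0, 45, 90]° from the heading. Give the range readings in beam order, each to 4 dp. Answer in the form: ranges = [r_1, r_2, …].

ranges = [4.5345, 5.0576, 0.4348, 0.4850, 2.7124]

beam 1: φ=-90°, α=345°
  dir = (cos 345°, sin 345°) = (0.9659, -0.2588); from cell (3,2)
  next x-line at t=0.3934, next y-line at t=2.2409; Δt_x=1.0353, Δt_y=3.8637
    x: enter (4,2) at t=0.3934
    x: enter (5,2) at t=1.4287
    y: enter (5,1) at t=2.2409
    x: enter (6,1) at t=2.4640
    x: enter (7,1) at t=3.4992
    x: enter (8,1) at t=4.5345 ← occupied
  → r_1 = 4.5345
beam 2: φ=-45°, α=30°
  dir = (cos 30°, sin 30°) = (0.8660, 0.5000); from cell (3,2)
  next x-line at t=0.4388, next y-line at t=0.8400; Δt_x=1.1547, Δt_y=2.0000
    x: enter (4,2) at t=0.4388
    y: enter (4,3) at t=0.8400
    x: enter (5,3) at t=1.5935
    x: enter (6,3) at t=2.7482
    y: enter (6,4) at t=2.8400
    x: enter (7,4) at t=3.9029
    y: enter (7,5) at t=4.8400
    x: enter (8,5) at t=5.0576 ← occupied
  → r_2 = 5.0576
beam 3: φ=0°, α=75°
  dir = (cos 75°, sin 75°) = (0.2588, 0.9659); from cell (3,2)
  next x-line at t=1.4682, next y-line at t=0.4348; Δt_x=3.8637, Δt_y=1.0353
    y: enter (3,3) at t=0.4348 ← occupied
  → r_3 = 0.4348
beam 4: φ=45°, α=120°
  dir = (cos 120°, sin 120°) = (-0.5000, 0.8660); from cell (3,2)
  next x-line at t=1.2400, next y-line at t=0.4850; Δt_x=2.0000, Δt_y=1.1547
    y: enter (3,3) at t=0.4850 ← occupied
  → r_4 = 0.4850
beam 5: φ=90°, α=165°
  dir = (cos 165°, sin 165°) = (-0.9659, 0.2588); from cell (3,2)
  next x-line at t=0.6419, next y-line at t=1.6228; Δt_x=1.0353, Δt_y=3.8637
    x: enter (2,2) at t=0.6419
    y: enter (2,3) at t=1.6228
    x: enter (1,3) at t=1.6771
    x: enter (0,3) at t=2.7124 ← occupied
  → r_5 = 2.7124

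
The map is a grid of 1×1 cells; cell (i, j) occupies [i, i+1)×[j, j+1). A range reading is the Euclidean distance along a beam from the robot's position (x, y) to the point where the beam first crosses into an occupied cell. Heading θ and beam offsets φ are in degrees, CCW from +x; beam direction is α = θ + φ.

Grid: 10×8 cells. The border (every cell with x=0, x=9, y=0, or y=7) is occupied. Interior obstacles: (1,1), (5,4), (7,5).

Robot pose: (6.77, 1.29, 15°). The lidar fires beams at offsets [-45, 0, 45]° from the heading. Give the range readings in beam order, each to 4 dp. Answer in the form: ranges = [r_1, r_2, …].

beam 1: φ=-45°, α=330°
  d=(0.8660,-0.5000)  start (6,1)  tX=0.2656 tY=0.5800  stride 1/|dx|=1.1547 1/|dy|=2.0000
    cross x-line → (7,1), t=0.2656
    cross y-line → (7,0), t=0.5800 (wall)
  → r_1 = 0.5800
beam 2: φ=0°, α=15°
  d=(0.9659,0.2588)  start (6,1)  tX=0.2381 tY=2.7432  stride 1/|dx|=1.0353 1/|dy|=3.8637
    cross x-line → (7,1), t=0.2381
    cross x-line → (8,1), t=1.2734
    cross x-line → (9,1), t=2.3087 (wall)
  → r_2 = 2.3087
beam 3: φ=45°, α=60°
  d=(0.5000,0.8660)  start (6,1)  tX=0.4600 tY=0.8198  stride 1/|dx|=2.0000 1/|dy|=1.1547
    cross x-line → (7,1), t=0.4600
    cross y-line → (7,2), t=0.8198
    cross y-line → (7,3), t=1.9745
    cross x-line → (8,3), t=2.4600
    cross y-line → (8,4), t=3.1292
    cross y-line → (8,5), t=4.2839
    cross x-line → (9,5), t=4.4600 (wall)
  → r_3 = 4.4600

ranges = [0.5800, 2.3087, 4.4600]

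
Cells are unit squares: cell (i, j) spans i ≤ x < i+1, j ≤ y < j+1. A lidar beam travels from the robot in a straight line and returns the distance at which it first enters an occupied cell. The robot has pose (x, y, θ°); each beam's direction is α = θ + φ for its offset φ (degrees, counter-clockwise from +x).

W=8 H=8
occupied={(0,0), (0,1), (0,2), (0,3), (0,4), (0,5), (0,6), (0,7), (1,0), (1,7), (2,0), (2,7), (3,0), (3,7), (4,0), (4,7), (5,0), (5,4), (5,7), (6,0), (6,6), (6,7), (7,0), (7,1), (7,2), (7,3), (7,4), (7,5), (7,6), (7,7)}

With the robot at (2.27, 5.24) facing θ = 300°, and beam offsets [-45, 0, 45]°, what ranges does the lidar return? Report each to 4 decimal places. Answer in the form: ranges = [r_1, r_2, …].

beam 1: φ=-45°, α=255°
  dir = (cos 255°, sin 255°) = (-0.2588, -0.9659); from cell (2,5)
  next x-line at t=1.0432, next y-line at t=0.2485; Δt_x=3.8637, Δt_y=1.0353
    y: enter (2,4) at t=0.2485
    x: enter (1,4) at t=1.0432
    y: enter (1,3) at t=1.2837
    y: enter (1,2) at t=2.3190
    y: enter (1,1) at t=3.3543
    y: enter (1,0) at t=4.3896 ← occupied
  → r_1 = 4.3896
beam 2: φ=0°, α=300°
  dir = (cos 300°, sin 300°) = (0.5000, -0.8660); from cell (2,5)
  next x-line at t=1.4600, next y-line at t=0.2771; Δt_x=2.0000, Δt_y=1.1547
    y: enter (2,4) at t=0.2771
    y: enter (2,3) at t=1.4318
    x: enter (3,3) at t=1.4600
    y: enter (3,2) at t=2.5865
    x: enter (4,2) at t=3.4600
    y: enter (4,1) at t=3.7412
    y: enter (4,0) at t=4.8959 ← occupied
  → r_2 = 4.8959
beam 3: φ=45°, α=345°
  dir = (cos 345°, sin 345°) = (0.9659, -0.2588); from cell (2,5)
  next x-line at t=0.7558, next y-line at t=0.9273; Δt_x=1.0353, Δt_y=3.8637
    x: enter (3,5) at t=0.7558
    y: enter (3,4) at t=0.9273
    x: enter (4,4) at t=1.7910
    x: enter (5,4) at t=2.8263 ← occupied
  → r_3 = 2.8263

ranges = [4.3896, 4.8959, 2.8263]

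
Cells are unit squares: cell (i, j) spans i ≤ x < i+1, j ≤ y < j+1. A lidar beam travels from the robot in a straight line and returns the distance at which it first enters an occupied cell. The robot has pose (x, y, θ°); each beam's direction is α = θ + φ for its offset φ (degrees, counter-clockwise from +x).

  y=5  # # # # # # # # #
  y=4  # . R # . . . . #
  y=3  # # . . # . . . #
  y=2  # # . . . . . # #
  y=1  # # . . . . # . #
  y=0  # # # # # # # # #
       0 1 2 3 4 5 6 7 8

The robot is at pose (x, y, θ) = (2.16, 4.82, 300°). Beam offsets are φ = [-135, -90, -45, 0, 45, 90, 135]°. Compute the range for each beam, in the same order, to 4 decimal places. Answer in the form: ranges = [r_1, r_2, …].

ranges = [0.6955, 1.3395, 0.8489, 4.4110, 0.8696, 0.3600, 0.1863]

beam 1: φ=-135°, α=165°
  d=(-0.9659,0.2588)  start (2,4)  tX=0.1656 tY=0.6955  stride 1/|dx|=1.0353 1/|dy|=3.8637
    cross x-line → (1,4), t=0.1656
    cross y-line → (1,5), t=0.6955 (wall)
  → r_1 = 0.6955
beam 2: φ=-90°, α=210°
  d=(-0.8660,-0.5000)  start (2,4)  tX=0.1848 tY=1.6400  stride 1/|dx|=1.1547 1/|dy|=2.0000
    cross x-line → (1,4), t=0.1848
    cross x-line → (0,4), t=1.3395 (wall)
  → r_2 = 1.3395
beam 3: φ=-45°, α=255°
  d=(-0.2588,-0.9659)  start (2,4)  tX=0.6182 tY=0.8489  stride 1/|dx|=3.8637 1/|dy|=1.0353
    cross x-line → (1,4), t=0.6182
    cross y-line → (1,3), t=0.8489 (wall)
  → r_3 = 0.8489
beam 4: φ=0°, α=300°
  d=(0.5000,-0.8660)  start (2,4)  tX=1.6800 tY=0.9469  stride 1/|dx|=2.0000 1/|dy|=1.1547
    cross y-line → (2,3), t=0.9469
    cross x-line → (3,3), t=1.6800
    cross y-line → (3,2), t=2.1016
    cross y-line → (3,1), t=3.2563
    cross x-line → (4,1), t=3.6800
    cross y-line → (4,0), t=4.4110 (wall)
  → r_4 = 4.4110
beam 5: φ=45°, α=345°
  d=(0.9659,-0.2588)  start (2,4)  tX=0.8696 tY=3.1682  stride 1/|dx|=1.0353 1/|dy|=3.8637
    cross x-line → (3,4), t=0.8696 (wall)
  → r_5 = 0.8696
beam 6: φ=90°, α=30°
  d=(0.8660,0.5000)  start (2,4)  tX=0.9699 tY=0.3600  stride 1/|dx|=1.1547 1/|dy|=2.0000
    cross y-line → (2,5), t=0.3600 (wall)
  → r_6 = 0.3600
beam 7: φ=135°, α=75°
  d=(0.2588,0.9659)  start (2,4)  tX=3.2455 tY=0.1863  stride 1/|dx|=3.8637 1/|dy|=1.0353
    cross y-line → (2,5), t=0.1863 (wall)
  → r_7 = 0.1863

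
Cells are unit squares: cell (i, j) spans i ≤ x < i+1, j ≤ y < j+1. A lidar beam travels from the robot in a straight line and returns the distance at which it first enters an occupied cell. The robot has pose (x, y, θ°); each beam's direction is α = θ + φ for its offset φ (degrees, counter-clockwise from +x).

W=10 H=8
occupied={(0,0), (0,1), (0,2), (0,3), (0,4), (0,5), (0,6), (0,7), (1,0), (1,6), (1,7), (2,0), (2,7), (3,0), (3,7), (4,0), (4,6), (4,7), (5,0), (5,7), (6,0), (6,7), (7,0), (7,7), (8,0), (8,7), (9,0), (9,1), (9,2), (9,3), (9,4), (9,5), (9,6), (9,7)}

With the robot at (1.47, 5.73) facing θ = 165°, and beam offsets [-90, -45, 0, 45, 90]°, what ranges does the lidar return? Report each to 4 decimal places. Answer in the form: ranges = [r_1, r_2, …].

ranges = [0.2795, 0.3118, 0.4866, 0.5427, 1.8159]

beam 1: φ=-90°, α=75°
  dir = (cos 75°, sin 75°) = (0.2588, 0.9659); from cell (1,5)
  next x-line at t=2.0478, next y-line at t=0.2795; Δt_x=3.8637, Δt_y=1.0353
    y: enter (1,6) at t=0.2795 ← occupied
  → r_1 = 0.2795
beam 2: φ=-45°, α=120°
  dir = (cos 120°, sin 120°) = (-0.5000, 0.8660); from cell (1,5)
  next x-line at t=0.9400, next y-line at t=0.3118; Δt_x=2.0000, Δt_y=1.1547
    y: enter (1,6) at t=0.3118 ← occupied
  → r_2 = 0.3118
beam 3: φ=0°, α=165°
  dir = (cos 165°, sin 165°) = (-0.9659, 0.2588); from cell (1,5)
  next x-line at t=0.4866, next y-line at t=1.0432; Δt_x=1.0353, Δt_y=3.8637
    x: enter (0,5) at t=0.4866 ← occupied
  → r_3 = 0.4866
beam 4: φ=45°, α=210°
  dir = (cos 210°, sin 210°) = (-0.8660, -0.5000); from cell (1,5)
  next x-line at t=0.5427, next y-line at t=1.4600; Δt_x=1.1547, Δt_y=2.0000
    x: enter (0,5) at t=0.5427 ← occupied
  → r_4 = 0.5427
beam 5: φ=90°, α=255°
  dir = (cos 255°, sin 255°) = (-0.2588, -0.9659); from cell (1,5)
  next x-line at t=1.8159, next y-line at t=0.7558; Δt_x=3.8637, Δt_y=1.0353
    y: enter (1,4) at t=0.7558
    y: enter (1,3) at t=1.7910
    x: enter (0,3) at t=1.8159 ← occupied
  → r_5 = 1.8159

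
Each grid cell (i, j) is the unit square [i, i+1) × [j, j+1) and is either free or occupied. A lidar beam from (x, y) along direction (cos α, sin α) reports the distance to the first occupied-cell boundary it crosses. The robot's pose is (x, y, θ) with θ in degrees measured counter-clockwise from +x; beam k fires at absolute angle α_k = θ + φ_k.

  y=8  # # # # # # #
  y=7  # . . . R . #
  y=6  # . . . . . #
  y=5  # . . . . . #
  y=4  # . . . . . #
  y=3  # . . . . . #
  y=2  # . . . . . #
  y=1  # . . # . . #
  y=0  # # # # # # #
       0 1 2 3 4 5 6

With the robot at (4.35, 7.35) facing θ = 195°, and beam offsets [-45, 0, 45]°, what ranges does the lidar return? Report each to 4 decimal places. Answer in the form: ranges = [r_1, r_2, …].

ranges = [1.3000, 3.4682, 6.7000]

beam 1: φ=-45°, α=150°
  d=(-0.8660,0.5000)  start (4,7)  tX=0.4041 tY=1.3000  stride 1/|dx|=1.1547 1/|dy|=2.0000
    cross x-line → (3,7), t=0.4041
    cross y-line → (3,8), t=1.3000 (wall)
  → r_1 = 1.3000
beam 2: φ=0°, α=195°
  d=(-0.9659,-0.2588)  start (4,7)  tX=0.3623 tY=1.3523  stride 1/|dx|=1.0353 1/|dy|=3.8637
    cross x-line → (3,7), t=0.3623
    cross y-line → (3,6), t=1.3523
    cross x-line → (2,6), t=1.3976
    cross x-line → (1,6), t=2.4329
    cross x-line → (0,6), t=3.4682 (wall)
  → r_2 = 3.4682
beam 3: φ=45°, α=240°
  d=(-0.5000,-0.8660)  start (4,7)  tX=0.7000 tY=0.4041  stride 1/|dx|=2.0000 1/|dy|=1.1547
    cross y-line → (4,6), t=0.4041
    cross x-line → (3,6), t=0.7000
    cross y-line → (3,5), t=1.5588
    cross x-line → (2,5), t=2.7000
    cross y-line → (2,4), t=2.7135
    cross y-line → (2,3), t=3.8682
    cross x-line → (1,3), t=4.7000
    cross y-line → (1,2), t=5.0229
    cross y-line → (1,1), t=6.1776
    cross x-line → (0,1), t=6.7000 (wall)
  → r_3 = 6.7000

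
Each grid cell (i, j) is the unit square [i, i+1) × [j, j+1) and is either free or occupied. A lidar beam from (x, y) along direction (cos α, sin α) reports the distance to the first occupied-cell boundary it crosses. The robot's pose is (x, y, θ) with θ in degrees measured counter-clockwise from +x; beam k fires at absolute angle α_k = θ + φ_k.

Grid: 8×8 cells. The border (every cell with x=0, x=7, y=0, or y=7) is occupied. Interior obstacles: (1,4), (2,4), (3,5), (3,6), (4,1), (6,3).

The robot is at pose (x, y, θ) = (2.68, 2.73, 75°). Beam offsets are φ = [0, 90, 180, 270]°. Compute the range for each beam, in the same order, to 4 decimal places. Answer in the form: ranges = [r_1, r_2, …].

ranges = [2.3501, 1.7393, 1.7910, 4.4724]

beam 1: φ=0°, α=75°
  d=(0.2588,0.9659)  start (2,2)  tX=1.2364 tY=0.2795  stride 1/|dx|=3.8637 1/|dy|=1.0353
    cross y-line → (2,3), t=0.2795
    cross x-line → (3,3), t=1.2364
    cross y-line → (3,4), t=1.3148
    cross y-line → (3,5), t=2.3501 (wall)
  → r_1 = 2.3501
beam 2: φ=90°, α=165°
  d=(-0.9659,0.2588)  start (2,2)  tX=0.7040 tY=1.0432  stride 1/|dx|=1.0353 1/|dy|=3.8637
    cross x-line → (1,2), t=0.7040
    cross y-line → (1,3), t=1.0432
    cross x-line → (0,3), t=1.7393 (wall)
  → r_2 = 1.7393
beam 3: φ=180°, α=255°
  d=(-0.2588,-0.9659)  start (2,2)  tX=2.6273 tY=0.7558  stride 1/|dx|=3.8637 1/|dy|=1.0353
    cross y-line → (2,1), t=0.7558
    cross y-line → (2,0), t=1.7910 (wall)
  → r_3 = 1.7910
beam 4: φ=270°, α=345°
  d=(0.9659,-0.2588)  start (2,2)  tX=0.3313 tY=2.8205  stride 1/|dx|=1.0353 1/|dy|=3.8637
    cross x-line → (3,2), t=0.3313
    cross x-line → (4,2), t=1.3666
    cross x-line → (5,2), t=2.4018
    cross y-line → (5,1), t=2.8205
    cross x-line → (6,1), t=3.4371
    cross x-line → (7,1), t=4.4724 (wall)
  → r_4 = 4.4724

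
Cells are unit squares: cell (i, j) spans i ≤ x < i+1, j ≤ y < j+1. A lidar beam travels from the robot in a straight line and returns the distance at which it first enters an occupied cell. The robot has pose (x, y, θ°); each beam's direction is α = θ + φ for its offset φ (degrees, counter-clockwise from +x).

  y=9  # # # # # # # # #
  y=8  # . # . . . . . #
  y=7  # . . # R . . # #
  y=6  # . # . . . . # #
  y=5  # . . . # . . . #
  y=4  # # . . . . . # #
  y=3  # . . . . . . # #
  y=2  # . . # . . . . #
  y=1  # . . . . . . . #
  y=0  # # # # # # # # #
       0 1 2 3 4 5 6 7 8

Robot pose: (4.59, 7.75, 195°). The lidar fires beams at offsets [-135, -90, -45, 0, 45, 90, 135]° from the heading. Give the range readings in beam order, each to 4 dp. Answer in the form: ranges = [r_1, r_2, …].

beam 1: φ=-135°, α=60°
  direction (0.5000, 0.8660); cell (4,7); t to first gridline: x 0.8200, y 0.2887 (then +2.0000 / +1.1547)
    (4,8) via y @ 0.2887
    (5,8) via x @ 0.8200
    (5,9) via y @ 1.4434  # hit
  → r_1 = 1.4434
beam 2: φ=-90°, α=105°
  direction (-0.2588, 0.9659); cell (4,7); t to first gridline: x 2.2796, y 0.2588 (then +3.8637 / +1.0353)
    (4,8) via y @ 0.2588
    (4,9) via y @ 1.2941  # hit
  → r_2 = 1.2941
beam 3: φ=-45°, α=150°
  direction (-0.8660, 0.5000); cell (4,7); t to first gridline: x 0.6813, y 0.5000 (then +1.1547 / +2.0000)
    (4,8) via y @ 0.5000
    (3,8) via x @ 0.6813
    (2,8) via x @ 1.8360  # hit
  → r_3 = 1.8360
beam 4: φ=0°, α=195°
  direction (-0.9659, -0.2588); cell (4,7); t to first gridline: x 0.6108, y 2.8978 (then +1.0353 / +3.8637)
    (3,7) via x @ 0.6108  # hit
  → r_4 = 0.6108
beam 5: φ=45°, α=240°
  direction (-0.5000, -0.8660); cell (4,7); t to first gridline: x 1.1800, y 0.8660 (then +2.0000 / +1.1547)
    (4,6) via y @ 0.8660
    (3,6) via x @ 1.1800
    (3,5) via y @ 2.0207
    (3,4) via y @ 3.1754
    (2,4) via x @ 3.1800
    (2,3) via y @ 4.3301
    (1,3) via x @ 5.1800
    (1,2) via y @ 5.4848
    (1,1) via y @ 6.6395
    (0,1) via x @ 7.1800  # hit
  → r_5 = 7.1800
beam 6: φ=90°, α=285°
  direction (0.2588, -0.9659); cell (4,7); t to first gridline: x 1.5841, y 0.7765 (then +3.8637 / +1.0353)
    (4,6) via y @ 0.7765
    (5,6) via x @ 1.5841
    (5,5) via y @ 1.8117
    (5,4) via y @ 2.8470
    (5,3) via y @ 3.8823
    (5,2) via y @ 4.9176
    (6,2) via x @ 5.4478
    (6,1) via y @ 5.9528
    (6,0) via y @ 6.9881  # hit
  → r_6 = 6.9881
beam 7: φ=135°, α=330°
  direction (0.8660, -0.5000); cell (4,7); t to first gridline: x 0.4734, y 1.5000 (then +1.1547 / +2.0000)
    (5,7) via x @ 0.4734
    (5,6) via y @ 1.5000
    (6,6) via x @ 1.6281
    (7,6) via x @ 2.7828  # hit
  → r_7 = 2.7828

ranges = [1.4434, 1.2941, 1.8360, 0.6108, 7.1800, 6.9881, 2.7828]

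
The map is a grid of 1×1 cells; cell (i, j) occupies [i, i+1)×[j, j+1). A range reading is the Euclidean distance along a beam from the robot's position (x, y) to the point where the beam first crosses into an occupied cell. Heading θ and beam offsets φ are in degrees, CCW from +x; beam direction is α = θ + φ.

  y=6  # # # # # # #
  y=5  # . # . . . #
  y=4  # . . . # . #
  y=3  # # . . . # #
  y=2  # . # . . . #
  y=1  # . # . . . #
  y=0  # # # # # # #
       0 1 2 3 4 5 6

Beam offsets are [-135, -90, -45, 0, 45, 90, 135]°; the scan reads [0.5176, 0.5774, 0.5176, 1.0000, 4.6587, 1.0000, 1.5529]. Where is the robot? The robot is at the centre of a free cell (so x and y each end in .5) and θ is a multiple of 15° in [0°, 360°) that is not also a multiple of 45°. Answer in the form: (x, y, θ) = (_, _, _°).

(x, y, θ) = (5.5, 5.5, 150°)

The pose lattice has 19·16 = 304 candidates. Test each by forward raycasting.
  (5.5, 2.5, 240°): beam 2 = 5.1962 ≠ 0.5774 ✗
  (5.5, 2.5, 255°): beam 1 = 0.5774 ≠ 0.5176 ✗
  (2.5, 4.5, 150°): beam 1 = 1.5529 ≠ 0.5176 ✗
  …
  (5.5, 5.5, 150°): r_1=0.5176, r_2=0.5774, r_3=0.5176, r_4=1.0000, r_5=4.6587, r_6=1.0000, r_7=1.5529 — all match ✓
Only this pose fits every beam.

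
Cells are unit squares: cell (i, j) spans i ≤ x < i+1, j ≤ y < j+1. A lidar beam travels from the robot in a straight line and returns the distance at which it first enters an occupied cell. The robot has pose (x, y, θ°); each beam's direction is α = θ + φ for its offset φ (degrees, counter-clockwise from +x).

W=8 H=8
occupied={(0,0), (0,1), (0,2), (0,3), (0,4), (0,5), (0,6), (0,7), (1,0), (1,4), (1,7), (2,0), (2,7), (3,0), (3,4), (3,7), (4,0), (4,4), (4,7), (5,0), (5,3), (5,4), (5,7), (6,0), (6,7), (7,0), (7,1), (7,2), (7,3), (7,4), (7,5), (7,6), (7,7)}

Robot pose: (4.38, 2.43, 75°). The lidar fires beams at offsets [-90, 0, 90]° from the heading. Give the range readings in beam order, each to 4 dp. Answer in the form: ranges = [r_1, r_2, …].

ranges = [2.7124, 1.6254, 3.4992]

beam 1: φ=-90°, α=345°
  d=(0.9659,-0.2588)  start (4,2)  tX=0.6419 tY=1.6614  stride 1/|dx|=1.0353 1/|dy|=3.8637
    cross x-line → (5,2), t=0.6419
    cross y-line → (5,1), t=1.6614
    cross x-line → (6,1), t=1.6771
    cross x-line → (7,1), t=2.7124 (wall)
  → r_1 = 2.7124
beam 2: φ=0°, α=75°
  d=(0.2588,0.9659)  start (4,2)  tX=2.3955 tY=0.5901  stride 1/|dx|=3.8637 1/|dy|=1.0353
    cross y-line → (4,3), t=0.5901
    cross y-line → (4,4), t=1.6254 (wall)
  → r_2 = 1.6254
beam 3: φ=90°, α=165°
  d=(-0.9659,0.2588)  start (4,2)  tX=0.3934 tY=2.2023  stride 1/|dx|=1.0353 1/|dy|=3.8637
    cross x-line → (3,2), t=0.3934
    cross x-line → (2,2), t=1.4287
    cross y-line → (2,3), t=2.2023
    cross x-line → (1,3), t=2.4640
    cross x-line → (0,3), t=3.4992 (wall)
  → r_3 = 3.4992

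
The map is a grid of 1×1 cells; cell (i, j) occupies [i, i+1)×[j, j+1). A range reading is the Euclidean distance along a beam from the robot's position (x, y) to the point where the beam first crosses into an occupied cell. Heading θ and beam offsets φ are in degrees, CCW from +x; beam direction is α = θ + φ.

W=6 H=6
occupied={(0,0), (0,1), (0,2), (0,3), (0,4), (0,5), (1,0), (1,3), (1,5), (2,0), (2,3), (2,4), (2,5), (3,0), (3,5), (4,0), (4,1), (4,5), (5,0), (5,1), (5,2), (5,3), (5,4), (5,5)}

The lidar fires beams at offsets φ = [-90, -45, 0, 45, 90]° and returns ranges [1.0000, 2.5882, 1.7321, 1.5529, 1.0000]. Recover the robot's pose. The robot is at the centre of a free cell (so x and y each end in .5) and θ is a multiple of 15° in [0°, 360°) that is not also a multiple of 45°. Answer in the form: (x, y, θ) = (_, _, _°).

Candidates: 12 free-cell centres × 16 headings = 192 poses. Raycast each; keep the one whose scan matches to 4 dp.
  (3.5, 4.5, 345°): beam 1 = 3.6235 ≠ 1.0000 ✗
  (4.5, 2.5, 60°): beam 1 = 0.5774 ≠ 1.0000 ✗
  (3.5, 3.5, 150°): beam 1 = 1.7321 ≠ 1.0000 ✗
  …
  (3.5, 2.5, 240°): r_1=1.0000, r_2=2.5882, r_3=1.7321, r_4=1.5529, r_5=1.0000 — all match ✓
Only this pose fits every beam.

(x, y, θ) = (3.5, 2.5, 240°)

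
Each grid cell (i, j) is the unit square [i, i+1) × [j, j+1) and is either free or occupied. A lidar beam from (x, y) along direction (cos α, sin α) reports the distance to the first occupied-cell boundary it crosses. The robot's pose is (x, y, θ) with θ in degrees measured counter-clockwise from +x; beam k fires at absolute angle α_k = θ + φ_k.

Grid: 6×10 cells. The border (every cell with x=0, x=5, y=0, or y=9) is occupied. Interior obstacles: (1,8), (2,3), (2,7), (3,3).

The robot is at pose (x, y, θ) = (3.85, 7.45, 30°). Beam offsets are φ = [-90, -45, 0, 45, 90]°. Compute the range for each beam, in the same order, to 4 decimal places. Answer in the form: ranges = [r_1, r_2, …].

beam 1: φ=-90°, α=300°
  direction (0.5000, -0.8660); cell (3,7); t to first gridline: x 0.3000, y 0.5196 (then +2.0000 / +1.1547)
    (4,7) via x @ 0.3000
    (4,6) via y @ 0.5196
    (4,5) via y @ 1.6743
    (5,5) via x @ 2.3000  # hit
  → r_1 = 2.3000
beam 2: φ=-45°, α=345°
  direction (0.9659, -0.2588); cell (3,7); t to first gridline: x 0.1553, y 1.7387 (then +1.0353 / +3.8637)
    (4,7) via x @ 0.1553
    (5,7) via x @ 1.1906  # hit
  → r_2 = 1.1906
beam 3: φ=0°, α=30°
  direction (0.8660, 0.5000); cell (3,7); t to first gridline: x 0.1732, y 1.1000 (then +1.1547 / +2.0000)
    (4,7) via x @ 0.1732
    (4,8) via y @ 1.1000
    (5,8) via x @ 1.3279  # hit
  → r_3 = 1.3279
beam 4: φ=45°, α=75°
  direction (0.2588, 0.9659); cell (3,7); t to first gridline: x 0.5796, y 0.5694 (then +3.8637 / +1.0353)
    (3,8) via y @ 0.5694
    (4,8) via x @ 0.5796
    (4,9) via y @ 1.6047  # hit
  → r_4 = 1.6047
beam 5: φ=90°, α=120°
  direction (-0.5000, 0.8660); cell (3,7); t to first gridline: x 1.7000, y 0.6351 (then +2.0000 / +1.1547)
    (3,8) via y @ 0.6351
    (2,8) via x @ 1.7000
    (2,9) via y @ 1.7898  # hit
  → r_5 = 1.7898

ranges = [2.3000, 1.1906, 1.3279, 1.6047, 1.7898]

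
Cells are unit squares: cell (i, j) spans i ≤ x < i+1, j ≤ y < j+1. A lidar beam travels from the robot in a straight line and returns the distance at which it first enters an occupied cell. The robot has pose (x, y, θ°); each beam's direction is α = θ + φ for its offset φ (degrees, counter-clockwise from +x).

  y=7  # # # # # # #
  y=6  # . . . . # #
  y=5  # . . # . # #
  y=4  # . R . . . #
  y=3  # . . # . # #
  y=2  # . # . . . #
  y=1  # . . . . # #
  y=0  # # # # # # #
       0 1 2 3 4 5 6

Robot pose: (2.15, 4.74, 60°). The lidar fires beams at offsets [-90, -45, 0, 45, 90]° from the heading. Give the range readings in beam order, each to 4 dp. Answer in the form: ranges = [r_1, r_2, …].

beam 1: φ=-90°, α=330°
  dir = (cos 330°, sin 330°) = (0.8660, -0.5000); from cell (2,4)
  next x-line at t=0.9815, next y-line at t=1.4800; Δt_x=1.1547, Δt_y=2.0000
    x: enter (3,4) at t=0.9815
    y: enter (3,3) at t=1.4800 ← occupied
  → r_1 = 1.4800
beam 2: φ=-45°, α=15°
  dir = (cos 15°, sin 15°) = (0.9659, 0.2588); from cell (2,4)
  next x-line at t=0.8800, next y-line at t=1.0046; Δt_x=1.0353, Δt_y=3.8637
    x: enter (3,4) at t=0.8800
    y: enter (3,5) at t=1.0046 ← occupied
  → r_2 = 1.0046
beam 3: φ=0°, α=60°
  dir = (cos 60°, sin 60°) = (0.5000, 0.8660); from cell (2,4)
  next x-line at t=1.7000, next y-line at t=0.3002; Δt_x=2.0000, Δt_y=1.1547
    y: enter (2,5) at t=0.3002
    y: enter (2,6) at t=1.4549
    x: enter (3,6) at t=1.7000
    y: enter (3,7) at t=2.6096 ← occupied
  → r_3 = 2.6096
beam 4: φ=45°, α=105°
  dir = (cos 105°, sin 105°) = (-0.2588, 0.9659); from cell (2,4)
  next x-line at t=0.5796, next y-line at t=0.2692; Δt_x=3.8637, Δt_y=1.0353
    y: enter (2,5) at t=0.2692
    x: enter (1,5) at t=0.5796
    y: enter (1,6) at t=1.3044
    y: enter (1,7) at t=2.3397 ← occupied
  → r_4 = 2.3397
beam 5: φ=90°, α=150°
  dir = (cos 150°, sin 150°) = (-0.8660, 0.5000); from cell (2,4)
  next x-line at t=0.1732, next y-line at t=0.5200; Δt_x=1.1547, Δt_y=2.0000
    x: enter (1,4) at t=0.1732
    y: enter (1,5) at t=0.5200
    x: enter (0,5) at t=1.3279 ← occupied
  → r_5 = 1.3279

ranges = [1.4800, 1.0046, 2.6096, 2.3397, 1.3279]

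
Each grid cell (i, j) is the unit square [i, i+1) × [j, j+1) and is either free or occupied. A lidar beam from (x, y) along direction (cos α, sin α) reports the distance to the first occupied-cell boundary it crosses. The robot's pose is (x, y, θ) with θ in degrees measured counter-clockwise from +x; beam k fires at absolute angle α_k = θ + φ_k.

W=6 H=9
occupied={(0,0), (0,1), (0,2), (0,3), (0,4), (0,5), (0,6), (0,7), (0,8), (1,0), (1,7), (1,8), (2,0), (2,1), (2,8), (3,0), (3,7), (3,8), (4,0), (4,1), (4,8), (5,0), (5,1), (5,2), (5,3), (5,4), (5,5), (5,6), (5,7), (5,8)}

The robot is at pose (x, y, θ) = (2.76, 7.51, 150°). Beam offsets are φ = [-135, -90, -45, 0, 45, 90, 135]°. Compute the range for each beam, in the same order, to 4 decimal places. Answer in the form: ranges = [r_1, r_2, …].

ranges = [0.2485, 0.4800, 0.5073, 0.8776, 0.7868, 3.5200, 5.7044]

beam 1: φ=-135°, α=15°
  cosα=0.9659 sinα=0.2588 | (2,7) | tMaxX 0.2485 tMaxY 1.8932 | tΔX 1.0353 tΔY 3.8637
    t=0.2485 [x] (3,7) — stop
  → r_1 = 0.2485
beam 2: φ=-90°, α=60°
  cosα=0.5000 sinα=0.8660 | (2,7) | tMaxX 0.4800 tMaxY 0.5658 | tΔX 2.0000 tΔY 1.1547
    t=0.4800 [x] (3,7) — stop
  → r_2 = 0.4800
beam 3: φ=-45°, α=105°
  cosα=-0.2588 sinα=0.9659 | (2,7) | tMaxX 2.9364 tMaxY 0.5073 | tΔX 3.8637 tΔY 1.0353
    t=0.5073 [y] (2,8) — stop
  → r_3 = 0.5073
beam 4: φ=0°, α=150°
  cosα=-0.8660 sinα=0.5000 | (2,7) | tMaxX 0.8776 tMaxY 0.9800 | tΔX 1.1547 tΔY 2.0000
    t=0.8776 [x] (1,7) — stop
  → r_4 = 0.8776
beam 5: φ=45°, α=195°
  cosα=-0.9659 sinα=-0.2588 | (2,7) | tMaxX 0.7868 tMaxY 1.9705 | tΔX 1.0353 tΔY 3.8637
    t=0.7868 [x] (1,7) — stop
  → r_5 = 0.7868
beam 6: φ=90°, α=240°
  cosα=-0.5000 sinα=-0.8660 | (2,7) | tMaxX 1.5200 tMaxY 0.5889 | tΔX 2.0000 tΔY 1.1547
    t=0.5889 [y] (2,6)
    t=1.5200 [x] (1,6)
    t=1.7436 [y] (1,5)
    t=2.8983 [y] (1,4)
    t=3.5200 [x] (0,4) — stop
  → r_6 = 3.5200
beam 7: φ=135°, α=285°
  cosα=0.2588 sinα=-0.9659 | (2,7) | tMaxX 0.9273 tMaxY 0.5280 | tΔX 3.8637 tΔY 1.0353
    t=0.5280 [y] (2,6)
    t=0.9273 [x] (3,6)
    t=1.5633 [y] (3,5)
    t=2.5985 [y] (3,4)
    t=3.6338 [y] (3,3)
    t=4.6691 [y] (3,2)
    t=4.7910 [x] (4,2)
    t=5.7044 [y] (4,1) — stop
  → r_7 = 5.7044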